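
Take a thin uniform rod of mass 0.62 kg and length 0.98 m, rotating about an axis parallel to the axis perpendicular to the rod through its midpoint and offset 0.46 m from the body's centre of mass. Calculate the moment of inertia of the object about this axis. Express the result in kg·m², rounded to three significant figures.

I_cm = (1/12)ML² = (1/12)(0.62)(0.98)² = 0.049621 kg·m²; centre at d = 0.46 m, so the parallel axis theorem gives I = 0.049621 + (0.62)(0.46)² = 0.18081 kg·m².

0.181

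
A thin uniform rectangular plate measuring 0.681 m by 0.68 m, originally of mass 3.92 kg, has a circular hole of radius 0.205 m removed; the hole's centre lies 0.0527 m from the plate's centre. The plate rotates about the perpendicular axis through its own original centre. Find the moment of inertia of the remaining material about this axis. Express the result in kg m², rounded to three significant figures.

0.276

Unpierced body about its centre: I₀ = (1/12)M(a²+b²) = (1/12)(3.92)[(0.681)² + (0.68)²] = 0.30255 kg m².
The removed disk has mass m = M·πr²/(ab) = (3.92)·π(0.205)²/(0.681·0.68) = 1.1176 kg (same uniform areal density).
Its moment of inertia about the rotation axis (parallel-axis theorem): I_hole = (1/2)mr² + md² = (1/2)(1.1176)(0.205)² + (1.1176)(0.0527)² = 0.026588 kg m².
Treating the hole as negative mass, I = I₀ − I_hole = 0.30255 − 0.026588 = 0.27596 kg m².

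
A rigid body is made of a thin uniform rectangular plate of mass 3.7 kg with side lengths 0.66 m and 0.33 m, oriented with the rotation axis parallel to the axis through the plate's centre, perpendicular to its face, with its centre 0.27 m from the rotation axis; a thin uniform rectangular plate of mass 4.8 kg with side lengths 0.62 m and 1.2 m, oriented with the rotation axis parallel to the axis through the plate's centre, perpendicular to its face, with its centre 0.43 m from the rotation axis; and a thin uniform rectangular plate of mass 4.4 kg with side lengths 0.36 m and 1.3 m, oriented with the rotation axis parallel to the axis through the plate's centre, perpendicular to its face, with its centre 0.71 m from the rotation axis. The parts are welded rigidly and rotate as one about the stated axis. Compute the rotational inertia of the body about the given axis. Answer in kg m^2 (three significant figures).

4.94

Rectangular plate: I_cm = (1/12)M(a²+b²) = (1/12)(3.7)[(0.66)² + (0.33)²] = 0.16789 kg m^2; centre at d = 0.27 m, so the parallel axis theorem gives I = 0.16789 + (3.7)(0.27)² = 0.43762 kg m^2.
Rectangular plate: I_cm = (1/12)M(a²+b²) = (1/12)(4.8)[(0.62)² + (1.2)²] = 0.72976 kg m^2; centre at d = 0.43 m, so the parallel axis theorem gives I = 0.72976 + (4.8)(0.43)² = 1.6173 kg m^2.
Rectangular plate: I_cm = (1/12)M(a²+b²) = (1/12)(4.4)[(0.36)² + (1.3)²] = 0.66719 kg m^2; centre at d = 0.71 m, so the parallel axis theorem gives I = 0.66719 + (4.4)(0.71)² = 2.8852 kg m^2.
Total I = 0.43762 + 1.6173 + 2.8852 = 4.9401 kg m^2.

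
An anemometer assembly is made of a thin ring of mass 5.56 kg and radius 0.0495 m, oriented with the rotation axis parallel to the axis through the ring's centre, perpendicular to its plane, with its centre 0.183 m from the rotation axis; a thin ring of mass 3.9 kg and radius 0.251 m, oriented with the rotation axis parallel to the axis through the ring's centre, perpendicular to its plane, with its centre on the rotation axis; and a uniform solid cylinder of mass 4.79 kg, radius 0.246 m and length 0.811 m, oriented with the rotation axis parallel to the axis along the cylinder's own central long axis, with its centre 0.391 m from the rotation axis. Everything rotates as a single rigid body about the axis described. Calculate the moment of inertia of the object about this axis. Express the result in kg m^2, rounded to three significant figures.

1.32

Thin ring: I_cm = MR² = (5.56)(0.0495)² = 0.013623 kg m^2; centre at d = 0.183 m, so I = I_cm + Md² gives I = 0.013623 + (5.56)(0.183)² = 0.19982 kg m^2.
Thin ring: I_cm = MR² = (3.9)(0.251)² = 0.2457 kg m^2; axis through the centre, so I = 0.2457 kg m^2.
Solid cylinder: I_cm = (1/2)MR² = (1/2)(4.79)(0.246)² = 0.14494 kg m^2; centre at d = 0.391 m, so I = I_cm + Md² gives I = 0.14494 + (4.79)(0.391)² = 0.87724 kg m^2.
Total I = 0.19982 + 0.2457 + 0.87724 = 1.3228 kg m^2.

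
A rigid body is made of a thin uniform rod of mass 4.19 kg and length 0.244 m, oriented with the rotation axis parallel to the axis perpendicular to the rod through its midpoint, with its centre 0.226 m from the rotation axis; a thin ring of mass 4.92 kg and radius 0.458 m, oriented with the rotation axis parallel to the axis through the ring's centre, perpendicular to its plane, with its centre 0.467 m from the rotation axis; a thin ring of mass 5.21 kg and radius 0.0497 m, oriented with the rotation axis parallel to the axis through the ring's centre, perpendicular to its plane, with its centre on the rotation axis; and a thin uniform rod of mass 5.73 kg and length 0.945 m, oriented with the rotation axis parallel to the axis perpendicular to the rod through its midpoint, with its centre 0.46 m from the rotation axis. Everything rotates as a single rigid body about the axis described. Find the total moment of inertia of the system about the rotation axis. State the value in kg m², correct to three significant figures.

3.99

Thin rod: I_cm = (1/12)ML² = (1/12)(4.19)(0.244)² = 0.020788 kg m²; centre at d = 0.226 m, so I = I_cm + Md² gives I = 0.020788 + (4.19)(0.226)² = 0.2348 kg m².
Thin ring: I_cm = MR² = (4.92)(0.458)² = 1.032 kg m²; centre at d = 0.467 m, so I = I_cm + Md² gives I = 1.032 + (4.92)(0.467)² = 2.105 kg m².
Thin ring: I_cm = MR² = (5.21)(0.0497)² = 0.012869 kg m²; axis through the centre, so I = 0.012869 kg m².
Thin rod: I_cm = (1/12)ML² = (1/12)(5.73)(0.945)² = 0.42642 kg m²; centre at d = 0.46 m, so I = I_cm + Md² gives I = 0.42642 + (5.73)(0.46)² = 1.6389 kg m².
Total I = 0.2348 + 2.105 + 0.012869 + 1.6389 = 3.9916 kg m².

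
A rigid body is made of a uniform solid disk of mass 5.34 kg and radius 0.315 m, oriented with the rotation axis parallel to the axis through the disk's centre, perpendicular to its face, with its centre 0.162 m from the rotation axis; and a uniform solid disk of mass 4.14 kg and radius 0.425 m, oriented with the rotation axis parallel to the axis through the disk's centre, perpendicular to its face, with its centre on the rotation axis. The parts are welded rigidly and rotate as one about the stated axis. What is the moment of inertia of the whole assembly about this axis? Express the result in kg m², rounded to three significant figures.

Solid disk: I_cm = (1/2)MR² = (1/2)(5.34)(0.315)² = 0.26493 kg m²; centre at d = 0.162 m, so I = I_cm + Md² gives I = 0.26493 + (5.34)(0.162)² = 0.40507 kg m².
Solid disk: I_cm = (1/2)MR² = (1/2)(4.14)(0.425)² = 0.37389 kg m²; axis through the centre, so I = 0.37389 kg m².
Total I = 0.40507 + 0.37389 = 0.77897 kg m².

0.779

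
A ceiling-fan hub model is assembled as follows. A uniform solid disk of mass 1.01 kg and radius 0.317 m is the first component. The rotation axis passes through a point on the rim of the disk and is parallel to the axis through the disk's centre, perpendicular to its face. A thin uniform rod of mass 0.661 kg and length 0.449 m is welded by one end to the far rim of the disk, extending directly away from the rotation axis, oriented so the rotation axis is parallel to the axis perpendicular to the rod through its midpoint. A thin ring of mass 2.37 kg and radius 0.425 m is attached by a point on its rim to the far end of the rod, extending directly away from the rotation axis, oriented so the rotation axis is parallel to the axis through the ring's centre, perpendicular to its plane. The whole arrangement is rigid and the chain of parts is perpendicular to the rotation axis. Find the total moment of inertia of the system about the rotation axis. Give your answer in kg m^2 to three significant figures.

6.47

Solid disk: I_cm = (1/2)MR² = (1/2)(1.01)(0.317)² = 0.050747 kg m^2; centre at d = 0.317 m, so the parallel axis theorem gives I = 0.050747 + (1.01)(0.317)² = 0.15224 kg m^2.
Thin rod: I_cm = (1/12)ML² = (1/12)(0.661)(0.449)² = 0.011105 kg m^2; centre at d = 0.317 + 0.317 + 0.2245 = 0.8585 m, so the parallel axis theorem gives I = 0.011105 + (0.661)(0.8585)² = 0.49828 kg m^2.
Thin ring: I_cm = MR² = (2.37)(0.425)² = 0.42808 kg m^2; centre at d = 0.317 + 0.317 + 0.2245 + 0.2245 + 0.425 = 1.508 m, so the parallel axis theorem gives I = 0.42808 + (2.37)(1.508)² = 5.8176 kg m^2.
Total I = 0.15224 + 0.49828 + 5.8176 = 6.4681 kg m^2.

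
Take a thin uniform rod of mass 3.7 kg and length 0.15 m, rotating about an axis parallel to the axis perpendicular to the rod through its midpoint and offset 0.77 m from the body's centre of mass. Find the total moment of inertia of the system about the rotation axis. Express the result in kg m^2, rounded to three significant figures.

2.20

I_cm = (1/12)ML² = (1/12)(3.7)(0.15)² = 0.0069375 kg m^2; centre at d = 0.77 m, so I = I_cm + Md² gives I = 0.0069375 + (3.7)(0.77)² = 2.2007 kg m^2.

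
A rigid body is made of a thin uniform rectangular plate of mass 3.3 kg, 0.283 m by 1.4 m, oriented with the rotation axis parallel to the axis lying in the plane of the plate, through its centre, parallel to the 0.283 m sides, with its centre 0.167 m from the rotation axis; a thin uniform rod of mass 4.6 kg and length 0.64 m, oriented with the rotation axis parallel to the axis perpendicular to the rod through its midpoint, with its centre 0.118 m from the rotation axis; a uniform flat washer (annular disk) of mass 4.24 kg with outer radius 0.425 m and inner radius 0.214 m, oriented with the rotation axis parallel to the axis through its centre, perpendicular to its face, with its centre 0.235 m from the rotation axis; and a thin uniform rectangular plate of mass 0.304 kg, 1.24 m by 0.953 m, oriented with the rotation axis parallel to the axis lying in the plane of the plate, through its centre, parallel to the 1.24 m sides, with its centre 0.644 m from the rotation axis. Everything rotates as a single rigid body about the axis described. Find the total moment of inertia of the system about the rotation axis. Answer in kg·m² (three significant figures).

1.72

Rectangular plate: I_cm = (1/12)Mb² = (1/12)(3.3)(1.4)² = 0.539 kg·m²; centre at d = 0.167 m, so I = I_cm + Md² gives I = 0.539 + (3.3)(0.167)² = 0.63103 kg·m².
Thin rod: I_cm = (1/12)ML² = (1/12)(4.6)(0.64)² = 0.15701 kg·m²; centre at d = 0.118 m, so I = I_cm + Md² gives I = 0.15701 + (4.6)(0.118)² = 0.22106 kg·m².
Annular disk: I_cm = (1/2)M(R²+r²) = (1/2)(4.24)[(0.425)² + (0.214)²] = 0.48001 kg·m²; centre at d = 0.235 m, so I = I_cm + Md² gives I = 0.48001 + (4.24)(0.235)² = 0.71417 kg·m².
Rectangular plate: I_cm = (1/12)Mb² = (1/12)(0.304)(0.953)² = 0.023008 kg·m²; centre at d = 0.644 m, so I = I_cm + Md² gives I = 0.023008 + (0.304)(0.644)² = 0.14909 kg·m².
Total I = 0.63103 + 0.22106 + 0.71417 + 0.14909 = 1.7154 kg·m².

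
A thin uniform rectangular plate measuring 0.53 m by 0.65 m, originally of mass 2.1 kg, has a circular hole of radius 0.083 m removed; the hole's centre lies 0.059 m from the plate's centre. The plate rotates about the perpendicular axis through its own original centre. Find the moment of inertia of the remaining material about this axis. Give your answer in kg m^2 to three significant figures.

0.122

Unpierced body about its centre: I₀ = (1/12)M(a²+b²) = (1/12)(2.1)[(0.53)² + (0.65)²] = 0.12309 kg m^2.
The removed disk has mass m = M·πr²/(ab) = (2.1)·π(0.083)²/(0.53·0.65) = 0.13193 kg (same uniform areal density).
Its moment of inertia about the rotation axis (parallel-axis theorem): I_hole = (1/2)mr² + md² = (1/2)(0.13193)(0.083)² + (0.13193)(0.059)² = 0.00091367 kg m^2.
Treating the hole as negative mass, I = I₀ − I_hole = 0.12309 − 0.00091367 = 0.12218 kg m^2.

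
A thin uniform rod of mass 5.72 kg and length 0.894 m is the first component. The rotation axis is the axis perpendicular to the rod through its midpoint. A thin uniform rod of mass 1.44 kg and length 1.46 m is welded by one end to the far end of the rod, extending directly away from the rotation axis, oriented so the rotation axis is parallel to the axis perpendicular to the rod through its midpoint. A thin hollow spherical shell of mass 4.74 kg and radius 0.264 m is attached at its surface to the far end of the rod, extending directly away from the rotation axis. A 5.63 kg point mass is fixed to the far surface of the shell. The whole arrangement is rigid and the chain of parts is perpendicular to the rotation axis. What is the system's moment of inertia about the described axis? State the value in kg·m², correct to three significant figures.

58.6

Thin rod: I_cm = (1/12)ML² = (1/12)(5.72)(0.894)² = 0.38097 kg·m²; axis through the centre, so I = 0.38097 kg·m².
Thin rod: I_cm = (1/12)ML² = (1/12)(1.44)(1.46)² = 0.25579 kg·m²; centre at d = 0.447 + 0.73 = 1.177 m, so I = I_cm + Md² gives I = 0.25579 + (1.44)(1.177)² = 2.2507 kg·m².
Spherical shell: I_cm = (2/3)MR² = (2/3)(4.74)(0.264)² = 0.22024 kg·m²; centre at d = 0.447 + 0.73 + 0.73 + 0.264 = 2.171 m, so I = I_cm + Md² gives I = 0.22024 + (4.74)(2.171)² = 22.561 kg·m².
Point mass: I_cm = 0; centre at d = 0.447 + 0.73 + 0.73 + 0.264 + 0.264 = 2.435 m, so I = I_cm + Md² gives I = 0 + (5.63)(2.435)² = 33.382 kg·m².
Total I = 0.38097 + 2.2507 + 22.561 + 33.382 = 58.574 kg·m².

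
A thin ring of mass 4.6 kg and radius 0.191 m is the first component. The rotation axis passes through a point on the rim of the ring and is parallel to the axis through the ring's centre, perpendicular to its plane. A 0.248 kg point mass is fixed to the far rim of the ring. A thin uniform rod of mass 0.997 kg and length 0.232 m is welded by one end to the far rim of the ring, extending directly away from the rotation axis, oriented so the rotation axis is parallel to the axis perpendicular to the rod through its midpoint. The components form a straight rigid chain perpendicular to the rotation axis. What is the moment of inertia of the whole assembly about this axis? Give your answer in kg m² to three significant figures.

Thin ring: I_cm = MR² = (4.6)(0.191)² = 0.16781 kg m²; centre at d = 0.191 m, so I = I_cm + Md² gives I = 0.16781 + (4.6)(0.191)² = 0.33563 kg m².
Point mass: I_cm = 0; centre at d = 0.191 + 0.191 = 0.382 m, so I = I_cm + Md² gives I = 0 + (0.248)(0.382)² = 0.036189 kg m².
Thin rod: I_cm = (1/12)ML² = (1/12)(0.997)(0.232)² = 0.0044719 kg m²; centre at d = 0.191 + 0.191 + 0.116 = 0.498 m, so I = I_cm + Md² gives I = 0.0044719 + (0.997)(0.498)² = 0.25173 kg m².
Total I = 0.33563 + 0.036189 + 0.25173 = 0.62355 kg m².

0.624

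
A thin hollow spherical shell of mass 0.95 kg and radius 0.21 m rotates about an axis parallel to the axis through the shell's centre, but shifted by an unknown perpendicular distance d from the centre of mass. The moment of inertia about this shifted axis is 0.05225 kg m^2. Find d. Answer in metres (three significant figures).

0.160

About the centre-of-mass axis, I_cm = (2/3)MR² = (2/3)(0.95)(0.21)² = 0.02793 kg m^2.
Parallel axis theorem: I = I_cm + Md², so Md² = 0.05225 − 0.02793 = 0.02432 kg m^2.
d = √(0.02432 / 0.95) = 0.16 m.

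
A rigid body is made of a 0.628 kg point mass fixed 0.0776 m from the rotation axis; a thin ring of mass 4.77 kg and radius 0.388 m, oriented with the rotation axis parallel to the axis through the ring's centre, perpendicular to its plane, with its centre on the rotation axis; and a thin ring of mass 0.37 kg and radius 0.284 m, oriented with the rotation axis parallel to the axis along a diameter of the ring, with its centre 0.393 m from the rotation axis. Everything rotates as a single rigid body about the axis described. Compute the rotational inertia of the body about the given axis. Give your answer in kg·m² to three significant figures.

Point mass: I_cm = 0; centre at d = 0.0776 m, so the parallel axis theorem gives I = 0 + (0.628)(0.0776)² = 0.0037817 kg·m².
Thin ring: I_cm = MR² = (4.77)(0.388)² = 0.71809 kg·m²; axis through the centre, so I = 0.71809 kg·m².
Thin ring: I_cm = (1/2)MR² = (1/2)(0.37)(0.284)² = 0.014921 kg·m²; centre at d = 0.393 m, so the parallel axis theorem gives I = 0.014921 + (0.37)(0.393)² = 0.072067 kg·m².
Total I = 0.0037817 + 0.71809 + 0.072067 = 0.79394 kg·m².

0.794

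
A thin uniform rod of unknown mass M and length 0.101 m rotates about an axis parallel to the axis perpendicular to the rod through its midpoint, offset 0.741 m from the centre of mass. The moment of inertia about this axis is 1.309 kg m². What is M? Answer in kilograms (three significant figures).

2.38

I = I_cm + Md² = (1/12)ML² + Md² = M·[0.0833333·(0.101)² + (0.741)²] = M·0.54993.
So M = 1.309 / 0.54993 = 2.3803 kg.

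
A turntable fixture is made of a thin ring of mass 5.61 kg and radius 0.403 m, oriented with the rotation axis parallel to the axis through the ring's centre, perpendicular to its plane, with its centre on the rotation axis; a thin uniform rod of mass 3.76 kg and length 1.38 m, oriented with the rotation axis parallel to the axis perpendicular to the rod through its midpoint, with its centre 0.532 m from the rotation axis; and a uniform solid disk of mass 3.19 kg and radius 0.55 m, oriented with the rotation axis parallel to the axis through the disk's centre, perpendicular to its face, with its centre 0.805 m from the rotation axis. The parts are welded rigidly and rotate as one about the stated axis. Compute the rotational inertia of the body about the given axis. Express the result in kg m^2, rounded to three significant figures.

Thin ring: I_cm = MR² = (5.61)(0.403)² = 0.91111 kg m^2; axis through the centre, so I = 0.91111 kg m^2.
Thin rod: I_cm = (1/12)ML² = (1/12)(3.76)(1.38)² = 0.59671 kg m^2; centre at d = 0.532 m, so the parallel axis theorem gives I = 0.59671 + (3.76)(0.532)² = 1.6609 kg m^2.
Solid disk: I_cm = (1/2)MR² = (1/2)(3.19)(0.55)² = 0.48249 kg m^2; centre at d = 0.805 m, so the parallel axis theorem gives I = 0.48249 + (3.19)(0.805)² = 2.5497 kg m^2.
Total I = 0.91111 + 1.6609 + 2.5497 = 5.1217 kg m^2.

5.12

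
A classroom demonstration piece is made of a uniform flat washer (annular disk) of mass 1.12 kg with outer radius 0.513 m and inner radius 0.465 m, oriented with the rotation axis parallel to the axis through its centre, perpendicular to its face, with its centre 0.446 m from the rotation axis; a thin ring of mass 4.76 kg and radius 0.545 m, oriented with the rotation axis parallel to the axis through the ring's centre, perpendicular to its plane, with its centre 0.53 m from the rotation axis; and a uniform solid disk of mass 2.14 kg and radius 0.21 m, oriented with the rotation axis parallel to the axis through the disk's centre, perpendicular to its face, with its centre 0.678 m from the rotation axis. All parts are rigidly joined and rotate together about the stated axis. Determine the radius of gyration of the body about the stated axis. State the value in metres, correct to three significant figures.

Annular disk: I_cm = (1/2)M(R²+r²) = (1/2)(1.12)[(0.513)² + (0.465)²] = 0.26846 kg m^2; centre at d = 0.446 m, so I = I_cm + Md² gives I = 0.26846 + (1.12)(0.446)² = 0.49125 kg m^2.
Thin ring: I_cm = MR² = (4.76)(0.545)² = 1.4138 kg m^2; centre at d = 0.53 m, so I = I_cm + Md² gives I = 1.4138 + (4.76)(0.53)² = 2.7509 kg m^2.
Solid disk: I_cm = (1/2)MR² = (1/2)(2.14)(0.21)² = 0.047187 kg m^2; centre at d = 0.678 m, so I = I_cm + Md² gives I = 0.047187 + (2.14)(0.678)² = 1.0309 kg m^2.
Total I = 4.2731 kg m^2; total mass M = 8.02 kg.
k = √(I/M) = √(4.2731/8.02) = 0.72993 m.

0.730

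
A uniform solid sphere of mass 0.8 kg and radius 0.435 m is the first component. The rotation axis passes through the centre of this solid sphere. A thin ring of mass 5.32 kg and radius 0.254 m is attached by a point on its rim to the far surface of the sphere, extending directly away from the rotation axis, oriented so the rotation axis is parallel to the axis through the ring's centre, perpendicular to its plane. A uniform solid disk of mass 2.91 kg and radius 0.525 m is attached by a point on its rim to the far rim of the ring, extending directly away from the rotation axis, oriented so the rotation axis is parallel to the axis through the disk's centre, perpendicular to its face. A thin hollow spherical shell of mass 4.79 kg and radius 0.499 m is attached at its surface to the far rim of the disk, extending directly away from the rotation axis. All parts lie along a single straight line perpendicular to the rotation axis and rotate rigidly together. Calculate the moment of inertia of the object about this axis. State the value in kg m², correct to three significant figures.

40.1

Solid sphere: I_cm = (2/5)MR² = (2/5)(0.8)(0.435)² = 0.060552 kg m²; axis through the centre, so I = 0.060552 kg m².
Thin ring: I_cm = MR² = (5.32)(0.254)² = 0.34323 kg m²; centre at d = 0.435 + 0.254 = 0.689 m, so the parallel axis theorem gives I = 0.34323 + (5.32)(0.689)² = 2.8687 kg m².
Solid disk: I_cm = (1/2)MR² = (1/2)(2.91)(0.525)² = 0.40103 kg m²; centre at d = 0.435 + 0.254 + 0.254 + 0.525 = 1.468 m, so the parallel axis theorem gives I = 0.40103 + (2.91)(1.468)² = 6.6722 kg m².
Spherical shell: I_cm = (2/3)MR² = (2/3)(4.79)(0.499)² = 0.79514 kg m²; centre at d = 0.435 + 0.254 + 0.254 + 0.525 + 0.525 + 0.499 = 2.492 m, so the parallel axis theorem gives I = 0.79514 + (4.79)(2.492)² = 30.541 kg m².
Total I = 0.060552 + 2.8687 + 6.6722 + 30.541 = 40.143 kg m².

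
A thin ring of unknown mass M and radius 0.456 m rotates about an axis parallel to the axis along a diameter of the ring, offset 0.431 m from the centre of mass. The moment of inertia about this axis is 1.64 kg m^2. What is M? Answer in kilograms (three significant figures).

5.66

I = I_cm + Md² = (1/2)MR² + Md² = M·[0.5·(0.456)² + (0.431)²] = M·0.28973.
So M = 1.64 / 0.28973 = 5.6605 kg.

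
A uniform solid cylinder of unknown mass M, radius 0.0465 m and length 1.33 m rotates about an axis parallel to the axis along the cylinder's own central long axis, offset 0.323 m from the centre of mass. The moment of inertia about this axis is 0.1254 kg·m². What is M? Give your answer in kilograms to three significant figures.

1.19

I = I_cm + Md² = (1/2)MR² + Md² = M·[0.5·(0.0465)² + (0.323)²] = M·0.10541.
So M = 0.1254 / 0.10541 = 1.1896 kg.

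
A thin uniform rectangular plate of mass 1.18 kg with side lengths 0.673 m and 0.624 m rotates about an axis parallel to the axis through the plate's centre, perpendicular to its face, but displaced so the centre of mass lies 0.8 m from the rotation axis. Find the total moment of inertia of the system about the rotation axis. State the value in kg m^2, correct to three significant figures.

0.838

I_cm = (1/12)M(a²+b²) = (1/12)(1.18)[(0.673)² + (0.624)²] = 0.082827 kg m^2; centre at d = 0.8 m, so I = I_cm + Md² gives I = 0.082827 + (1.18)(0.8)² = 0.83803 kg m^2.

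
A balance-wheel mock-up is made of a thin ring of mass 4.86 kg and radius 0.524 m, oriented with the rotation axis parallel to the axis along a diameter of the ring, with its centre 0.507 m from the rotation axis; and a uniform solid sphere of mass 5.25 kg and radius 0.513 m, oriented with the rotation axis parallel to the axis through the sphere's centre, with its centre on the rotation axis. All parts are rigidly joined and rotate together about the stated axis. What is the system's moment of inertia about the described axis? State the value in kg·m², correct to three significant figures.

Thin ring: I_cm = (1/2)MR² = (1/2)(4.86)(0.524)² = 0.66722 kg·m²; centre at d = 0.507 m, so the parallel axis theorem gives I = 0.66722 + (4.86)(0.507)² = 1.9165 kg·m².
Solid sphere: I_cm = (2/5)MR² = (2/5)(5.25)(0.513)² = 0.55265 kg·m²; axis through the centre, so I = 0.55265 kg·m².
Total I = 1.9165 + 0.55265 = 2.4691 kg·m².

2.47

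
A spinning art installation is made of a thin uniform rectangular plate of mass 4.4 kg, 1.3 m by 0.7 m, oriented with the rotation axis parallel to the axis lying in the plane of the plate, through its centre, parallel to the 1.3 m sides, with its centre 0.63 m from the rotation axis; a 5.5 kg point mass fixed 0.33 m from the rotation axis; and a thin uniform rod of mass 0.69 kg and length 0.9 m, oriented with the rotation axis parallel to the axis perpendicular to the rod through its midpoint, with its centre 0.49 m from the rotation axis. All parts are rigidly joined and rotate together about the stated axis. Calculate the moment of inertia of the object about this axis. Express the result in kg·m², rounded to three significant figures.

Rectangular plate: I_cm = (1/12)Mb² = (1/12)(4.4)(0.7)² = 0.17967 kg·m²; centre at d = 0.63 m, so I = I_cm + Md² gives I = 0.17967 + (4.4)(0.63)² = 1.926 kg·m².
Point mass: I_cm = 0; centre at d = 0.33 m, so I = I_cm + Md² gives I = 0 + (5.5)(0.33)² = 0.59895 kg·m².
Thin rod: I_cm = (1/12)ML² = (1/12)(0.69)(0.9)² = 0.046575 kg·m²; centre at d = 0.49 m, so I = I_cm + Md² gives I = 0.046575 + (0.69)(0.49)² = 0.21224 kg·m².
Total I = 1.926 + 0.59895 + 0.21224 = 2.7372 kg·m².

2.74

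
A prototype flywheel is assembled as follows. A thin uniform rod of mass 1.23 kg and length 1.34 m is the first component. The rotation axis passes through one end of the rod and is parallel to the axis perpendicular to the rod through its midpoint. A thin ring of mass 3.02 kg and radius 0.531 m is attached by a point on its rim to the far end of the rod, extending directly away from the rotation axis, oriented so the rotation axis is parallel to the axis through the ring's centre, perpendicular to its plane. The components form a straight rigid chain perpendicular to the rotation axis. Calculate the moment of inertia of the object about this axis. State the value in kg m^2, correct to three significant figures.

12.2

Thin rod: I_cm = (1/12)ML² = (1/12)(1.23)(1.34)² = 0.18405 kg m^2; centre at d = 0.67 m, so the parallel axis theorem gives I = 0.18405 + (1.23)(0.67)² = 0.7362 kg m^2.
Thin ring: I_cm = MR² = (3.02)(0.531)² = 0.85152 kg m^2; centre at d = 0.67 + 0.67 + 0.531 = 1.871 m, so the parallel axis theorem gives I = 0.85152 + (3.02)(1.871)² = 11.423 kg m^2.
Total I = 0.7362 + 11.423 = 12.16 kg m^2.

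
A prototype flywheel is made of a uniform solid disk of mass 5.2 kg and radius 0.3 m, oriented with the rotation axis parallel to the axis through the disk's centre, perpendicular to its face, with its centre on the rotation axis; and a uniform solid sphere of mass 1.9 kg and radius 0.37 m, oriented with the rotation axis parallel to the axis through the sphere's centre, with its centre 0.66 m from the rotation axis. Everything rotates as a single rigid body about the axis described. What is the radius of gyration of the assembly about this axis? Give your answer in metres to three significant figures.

0.405

Solid disk: I_cm = (1/2)MR² = (1/2)(5.2)(0.3)² = 0.234 kg m²; axis through the centre, so I = 0.234 kg m².
Solid sphere: I_cm = (2/5)MR² = (2/5)(1.9)(0.37)² = 0.10404 kg m²; centre at d = 0.66 m, so I = I_cm + Md² gives I = 0.10404 + (1.9)(0.66)² = 0.93168 kg m².
Total I = 1.1657 kg m²; total mass M = 7.1 kg.
k = √(I/M) = √(1.1657/7.1) = 0.40519 m.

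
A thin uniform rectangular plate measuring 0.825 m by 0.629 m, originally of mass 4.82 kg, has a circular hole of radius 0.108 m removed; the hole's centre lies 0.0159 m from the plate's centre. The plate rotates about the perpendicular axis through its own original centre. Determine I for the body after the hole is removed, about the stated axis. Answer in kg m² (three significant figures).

0.430

Unpierced body about its centre: I₀ = (1/12)M(a²+b²) = (1/12)(4.82)[(0.825)² + (0.629)²] = 0.4323 kg m².
The removed disk has mass m = M·πr²/(ab) = (4.82)·π(0.108)²/(0.825·0.629) = 0.34036 kg (same uniform areal density).
Its moment of inertia about the rotation axis (parallel-axis theorem): I_hole = (1/2)mr² + md² = (1/2)(0.34036)(0.108)² + (0.34036)(0.0159)² = 0.002071 kg m².
Treating the hole as negative mass, I = I₀ − I_hole = 0.4323 − 0.002071 = 0.43023 kg m².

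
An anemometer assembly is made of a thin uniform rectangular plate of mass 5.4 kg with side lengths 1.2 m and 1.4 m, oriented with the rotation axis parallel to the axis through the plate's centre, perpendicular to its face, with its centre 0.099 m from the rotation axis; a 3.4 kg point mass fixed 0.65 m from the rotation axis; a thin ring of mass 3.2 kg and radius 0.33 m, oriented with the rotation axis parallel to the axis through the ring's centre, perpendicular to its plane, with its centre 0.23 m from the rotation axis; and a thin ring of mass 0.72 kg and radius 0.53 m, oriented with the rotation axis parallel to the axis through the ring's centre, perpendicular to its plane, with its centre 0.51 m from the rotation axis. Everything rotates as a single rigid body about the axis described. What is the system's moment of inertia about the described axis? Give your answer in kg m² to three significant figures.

Rectangular plate: I_cm = (1/12)M(a²+b²) = (1/12)(5.4)[(1.2)² + (1.4)²] = 1.53 kg m²; centre at d = 0.099 m, so the parallel axis theorem gives I = 1.53 + (5.4)(0.099)² = 1.5829 kg m².
Point mass: I_cm = 0; centre at d = 0.65 m, so the parallel axis theorem gives I = 0 + (3.4)(0.65)² = 1.4365 kg m².
Thin ring: I_cm = MR² = (3.2)(0.33)² = 0.34848 kg m²; centre at d = 0.23 m, so the parallel axis theorem gives I = 0.34848 + (3.2)(0.23)² = 0.51776 kg m².
Thin ring: I_cm = MR² = (0.72)(0.53)² = 0.20225 kg m²; centre at d = 0.51 m, so the parallel axis theorem gives I = 0.20225 + (0.72)(0.51)² = 0.38952 kg m².
Total I = 1.5829 + 1.4365 + 0.51776 + 0.38952 = 3.9267 kg m².

3.93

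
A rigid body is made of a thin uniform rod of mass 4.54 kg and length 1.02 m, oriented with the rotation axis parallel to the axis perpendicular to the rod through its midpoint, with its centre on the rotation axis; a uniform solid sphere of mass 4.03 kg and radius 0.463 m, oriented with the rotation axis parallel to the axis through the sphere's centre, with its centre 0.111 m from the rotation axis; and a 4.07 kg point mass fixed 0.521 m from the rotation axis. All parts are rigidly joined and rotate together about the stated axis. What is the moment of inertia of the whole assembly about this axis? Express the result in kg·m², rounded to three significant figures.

Thin rod: I_cm = (1/12)ML² = (1/12)(4.54)(1.02)² = 0.39362 kg·m²; axis through the centre, so I = 0.39362 kg·m².
Solid sphere: I_cm = (2/5)MR² = (2/5)(4.03)(0.463)² = 0.34556 kg·m²; centre at d = 0.111 m, so the parallel axis theorem gives I = 0.34556 + (4.03)(0.111)² = 0.39522 kg·m².
Point mass: I_cm = 0; centre at d = 0.521 m, so the parallel axis theorem gives I = 0 + (4.07)(0.521)² = 1.1048 kg·m².
Total I = 0.39362 + 0.39522 + 1.1048 = 1.8936 kg·m².

1.89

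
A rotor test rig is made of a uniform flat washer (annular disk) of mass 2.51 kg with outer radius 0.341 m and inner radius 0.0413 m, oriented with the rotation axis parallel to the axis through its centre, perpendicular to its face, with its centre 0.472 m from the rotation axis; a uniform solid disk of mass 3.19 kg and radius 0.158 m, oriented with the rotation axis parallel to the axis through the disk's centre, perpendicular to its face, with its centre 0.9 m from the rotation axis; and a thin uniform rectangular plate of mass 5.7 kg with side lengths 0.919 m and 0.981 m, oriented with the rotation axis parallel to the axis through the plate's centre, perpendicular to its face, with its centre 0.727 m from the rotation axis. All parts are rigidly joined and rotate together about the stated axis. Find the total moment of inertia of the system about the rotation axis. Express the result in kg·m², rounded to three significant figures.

7.20

Annular disk: I_cm = (1/2)M(R²+r²) = (1/2)(2.51)[(0.341)² + (0.0413)²] = 0.14807 kg·m²; centre at d = 0.472 m, so the parallel axis theorem gives I = 0.14807 + (2.51)(0.472)² = 0.70726 kg·m².
Solid disk: I_cm = (1/2)MR² = (1/2)(3.19)(0.158)² = 0.039818 kg·m²; centre at d = 0.9 m, so the parallel axis theorem gives I = 0.039818 + (3.19)(0.9)² = 2.6237 kg·m².
Rectangular plate: I_cm = (1/12)M(a²+b²) = (1/12)(5.7)[(0.919)² + (0.981)²] = 0.85829 kg·m²; centre at d = 0.727 m, so the parallel axis theorem gives I = 0.85829 + (5.7)(0.727)² = 3.8709 kg·m².
Total I = 0.70726 + 2.6237 + 3.8709 = 7.2019 kg·m².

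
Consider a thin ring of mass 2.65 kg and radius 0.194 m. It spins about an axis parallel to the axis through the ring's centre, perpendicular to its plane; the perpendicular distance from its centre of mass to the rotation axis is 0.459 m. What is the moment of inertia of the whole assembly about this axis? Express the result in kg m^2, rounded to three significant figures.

0.658

I_cm = MR² = (2.65)(0.194)² = 0.099735 kg m^2; centre at d = 0.459 m, so the parallel axis theorem gives I = 0.099735 + (2.65)(0.459)² = 0.65804 kg m^2.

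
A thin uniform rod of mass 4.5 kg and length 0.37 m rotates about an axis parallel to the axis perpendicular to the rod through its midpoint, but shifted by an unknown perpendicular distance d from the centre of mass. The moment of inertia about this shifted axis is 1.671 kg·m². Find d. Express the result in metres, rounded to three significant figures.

About the centre-of-mass axis, I_cm = (1/12)ML² = (1/12)(4.5)(0.37)² = 0.051337 kg·m².
Parallel axis theorem: I = I_cm + Md², so Md² = 1.671 − 0.051337 = 1.6197 kg·m².
d = √(1.6197 / 4.5) = 0.59994 m.

0.600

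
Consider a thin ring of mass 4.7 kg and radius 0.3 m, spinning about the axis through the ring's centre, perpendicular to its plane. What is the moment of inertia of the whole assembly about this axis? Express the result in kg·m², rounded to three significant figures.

I_cm = MR² = (4.7)(0.3)² = 0.423 kg·m²; axis through the centre, so I = 0.423 kg·m².

0.423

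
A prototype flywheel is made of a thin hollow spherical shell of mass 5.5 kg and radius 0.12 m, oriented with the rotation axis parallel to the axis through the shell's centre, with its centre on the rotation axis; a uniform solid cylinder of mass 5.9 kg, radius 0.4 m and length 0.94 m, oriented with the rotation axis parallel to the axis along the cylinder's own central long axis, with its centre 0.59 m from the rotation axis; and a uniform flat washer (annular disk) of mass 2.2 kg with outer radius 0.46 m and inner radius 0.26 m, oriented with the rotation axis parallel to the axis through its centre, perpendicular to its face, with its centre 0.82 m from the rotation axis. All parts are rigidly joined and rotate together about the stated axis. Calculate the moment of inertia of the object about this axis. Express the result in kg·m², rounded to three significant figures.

Spherical shell: I_cm = (2/3)MR² = (2/3)(5.5)(0.12)² = 0.0528 kg·m²; axis through the centre, so I = 0.0528 kg·m².
Solid cylinder: I_cm = (1/2)MR² = (1/2)(5.9)(0.4)² = 0.472 kg·m²; centre at d = 0.59 m, so I = I_cm + Md² gives I = 0.472 + (5.9)(0.59)² = 2.5258 kg·m².
Annular disk: I_cm = (1/2)M(R²+r²) = (1/2)(2.2)[(0.46)² + (0.26)²] = 0.30712 kg·m²; centre at d = 0.82 m, so I = I_cm + Md² gives I = 0.30712 + (2.2)(0.82)² = 1.7864 kg·m².
Total I = 0.0528 + 2.5258 + 1.7864 = 4.365 kg·m².

4.36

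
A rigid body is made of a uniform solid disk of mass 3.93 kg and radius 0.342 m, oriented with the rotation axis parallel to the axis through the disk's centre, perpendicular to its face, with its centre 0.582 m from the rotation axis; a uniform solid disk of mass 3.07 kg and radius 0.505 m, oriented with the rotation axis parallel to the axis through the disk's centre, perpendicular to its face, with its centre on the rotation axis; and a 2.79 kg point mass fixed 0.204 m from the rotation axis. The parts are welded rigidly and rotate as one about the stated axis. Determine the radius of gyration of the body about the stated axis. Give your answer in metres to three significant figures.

0.460

Solid disk: I_cm = (1/2)MR² = (1/2)(3.93)(0.342)² = 0.22983 kg·m²; centre at d = 0.582 m, so the parallel axis theorem gives I = 0.22983 + (3.93)(0.582)² = 1.561 kg·m².
Solid disk: I_cm = (1/2)MR² = (1/2)(3.07)(0.505)² = 0.39146 kg·m²; axis through the centre, so I = 0.39146 kg·m².
Point mass: I_cm = 0; centre at d = 0.204 m, so the parallel axis theorem gives I = 0 + (2.79)(0.204)² = 0.11611 kg·m².
Total I = 2.0686 kg·m²; total mass M = 9.79 kg.
k = √(I/M) = √(2.0686/9.79) = 0.45967 m.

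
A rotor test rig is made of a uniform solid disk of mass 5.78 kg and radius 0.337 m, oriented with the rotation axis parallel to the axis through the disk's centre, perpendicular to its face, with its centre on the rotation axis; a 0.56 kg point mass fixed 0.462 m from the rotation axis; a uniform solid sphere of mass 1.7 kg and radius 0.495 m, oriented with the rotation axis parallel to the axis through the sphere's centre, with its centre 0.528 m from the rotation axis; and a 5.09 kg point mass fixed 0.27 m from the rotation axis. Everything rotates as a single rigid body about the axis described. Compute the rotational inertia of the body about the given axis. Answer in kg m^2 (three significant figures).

Solid disk: I_cm = (1/2)MR² = (1/2)(5.78)(0.337)² = 0.32821 kg m^2; axis through the centre, so I = 0.32821 kg m^2.
Point mass: I_cm = 0; centre at d = 0.462 m, so I = I_cm + Md² gives I = 0 + (0.56)(0.462)² = 0.11953 kg m^2.
Solid sphere: I_cm = (2/5)MR² = (2/5)(1.7)(0.495)² = 0.16662 kg m^2; centre at d = 0.528 m, so I = I_cm + Md² gives I = 0.16662 + (1.7)(0.528)² = 0.64055 kg m^2.
Point mass: I_cm = 0; centre at d = 0.27 m, so I = I_cm + Md² gives I = 0 + (5.09)(0.27)² = 0.37106 kg m^2.
Total I = 0.32821 + 0.11953 + 0.64055 + 0.37106 = 1.4594 kg m^2.

1.46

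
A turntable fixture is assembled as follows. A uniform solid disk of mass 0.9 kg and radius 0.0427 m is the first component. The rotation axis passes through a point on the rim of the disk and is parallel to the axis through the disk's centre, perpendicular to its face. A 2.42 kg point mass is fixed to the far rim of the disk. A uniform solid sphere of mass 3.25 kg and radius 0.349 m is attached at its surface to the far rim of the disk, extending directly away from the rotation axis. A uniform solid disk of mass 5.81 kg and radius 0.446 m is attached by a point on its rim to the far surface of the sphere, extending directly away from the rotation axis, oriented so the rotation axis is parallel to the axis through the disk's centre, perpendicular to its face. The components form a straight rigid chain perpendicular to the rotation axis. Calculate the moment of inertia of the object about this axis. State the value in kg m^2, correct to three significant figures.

Solid disk: I_cm = (1/2)MR² = (1/2)(0.9)(0.0427)² = 0.00082048 kg m^2; centre at d = 0.0427 m, so I = I_cm + Md² gives I = 0.00082048 + (0.9)(0.0427)² = 0.0024614 kg m^2.
Point mass: I_cm = 0; centre at d = 0.0427 + 0.0427 = 0.0854 m, so I = I_cm + Md² gives I = 0 + (2.42)(0.0854)² = 0.017649 kg m^2.
Solid sphere: I_cm = (2/5)MR² = (2/5)(3.25)(0.349)² = 0.15834 kg m^2; centre at d = 0.0427 + 0.0427 + 0.349 = 0.4344 m, so I = I_cm + Md² gives I = 0.15834 + (3.25)(0.4344)² = 0.77163 kg m^2.
Solid disk: I_cm = (1/2)MR² = (1/2)(5.81)(0.446)² = 0.57785 kg m^2; centre at d = 0.0427 + 0.0427 + 0.349 + 0.349 + 0.446 = 1.2294 m, so I = I_cm + Md² gives I = 0.57785 + (5.81)(1.2294)² = 9.3592 kg m^2.
Total I = 0.0024614 + 0.017649 + 0.77163 + 9.3592 = 10.151 kg m^2.

10.2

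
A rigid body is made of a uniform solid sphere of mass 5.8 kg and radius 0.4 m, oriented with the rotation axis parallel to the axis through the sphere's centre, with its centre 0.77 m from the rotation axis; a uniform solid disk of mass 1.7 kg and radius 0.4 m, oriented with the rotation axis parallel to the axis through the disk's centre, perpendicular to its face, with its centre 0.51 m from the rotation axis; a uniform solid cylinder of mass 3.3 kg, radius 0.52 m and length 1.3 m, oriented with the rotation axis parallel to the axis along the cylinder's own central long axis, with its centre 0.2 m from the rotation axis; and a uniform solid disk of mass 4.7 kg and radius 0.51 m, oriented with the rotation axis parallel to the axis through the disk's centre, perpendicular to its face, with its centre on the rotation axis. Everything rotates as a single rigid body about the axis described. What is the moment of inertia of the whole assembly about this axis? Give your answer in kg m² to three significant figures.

Solid sphere: I_cm = (2/5)MR² = (2/5)(5.8)(0.4)² = 0.3712 kg m²; centre at d = 0.77 m, so I = I_cm + Md² gives I = 0.3712 + (5.8)(0.77)² = 3.81 kg m².
Solid disk: I_cm = (1/2)MR² = (1/2)(1.7)(0.4)² = 0.136 kg m²; centre at d = 0.51 m, so I = I_cm + Md² gives I = 0.136 + (1.7)(0.51)² = 0.57817 kg m².
Solid cylinder: I_cm = (1/2)MR² = (1/2)(3.3)(0.52)² = 0.44616 kg m²; centre at d = 0.2 m, so I = I_cm + Md² gives I = 0.44616 + (3.3)(0.2)² = 0.57816 kg m².
Solid disk: I_cm = (1/2)MR² = (1/2)(4.7)(0.51)² = 0.61123 kg m²; axis through the centre, so I = 0.61123 kg m².
Total I = 3.81 + 0.57817 + 0.57816 + 0.61123 = 5.5776 kg m².

5.58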